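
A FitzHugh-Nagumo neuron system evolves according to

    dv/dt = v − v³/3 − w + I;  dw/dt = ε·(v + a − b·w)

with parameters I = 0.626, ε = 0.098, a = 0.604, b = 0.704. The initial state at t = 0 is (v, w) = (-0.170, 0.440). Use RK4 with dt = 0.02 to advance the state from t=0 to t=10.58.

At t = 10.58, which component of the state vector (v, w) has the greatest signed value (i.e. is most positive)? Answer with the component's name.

t=0.000: state=(-0.170, 0.440)
step 1 (dt=0.02): k1=(0.018, 0.012), k2=(0.018, 0.012), k3=(0.018, 0.012), k4=(0.018, 0.012); state += dt/6·(k1+2k2+2k3+k4)
t=0.020: state=(-0.170, 0.440)
t=0.040: state=(-0.169, 0.440)
t=0.060: state=(-0.169, 0.441)
continuing one RK4 step at a time; state shown every 25 steps (Δt=0.5):
t=0.500: state=(-0.160, 0.446)
t=1.000: state=(-0.149, 0.453)
t=1.500: state=(-0.135, 0.460)
t=2.000: state=(-0.116, 0.467)
t=2.500: state=(-0.090, 0.475)
t=3.000: state=(-0.053, 0.485)
t=3.500: state=(0.000, 0.496)
t=4.000: state=(0.081, 0.510)
t=4.500: state=(0.202, 0.529)
t=5.000: state=(0.385, 0.554)
t=5.500: state=(0.643, 0.588)
t=6.000: state=(0.962, 0.636)
t=6.500: state=(1.264, 0.698)
t=7.000: state=(1.463, 0.769)
t=7.500: state=(1.550, 0.845)
t=8.000: state=(1.567, 0.921)
t=8.500: state=(1.549, 0.994)
t=9.000: state=(1.514, 1.063)
t=9.500: state=(1.471, 1.128)
t=10.000: state=(1.423, 1.189)
t=10.500: state=(1.371, 1.245)
t=10.580: state=(1.363, 1.253)
compare at T: v=1.363, w=1.253

largest component: v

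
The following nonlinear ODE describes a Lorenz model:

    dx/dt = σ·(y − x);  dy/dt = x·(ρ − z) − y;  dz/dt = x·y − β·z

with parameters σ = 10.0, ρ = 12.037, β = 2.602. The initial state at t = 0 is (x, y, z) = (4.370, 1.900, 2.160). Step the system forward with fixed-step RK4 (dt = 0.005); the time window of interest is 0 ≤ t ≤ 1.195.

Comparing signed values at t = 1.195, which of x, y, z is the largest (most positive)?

largest component: y

t=0.000: state=(4.370, 1.900, 2.160)
step 1 (dt=0.005): k1=(-24.700, 41.262, 2.683), k2=(-23.051, 40.521, 2.992), k3=(-23.111, 40.560, 2.991), k4=(-21.516, 39.855, 3.287); state += dt/6·(k1+2k2+2k3+k4)
t=0.005: state=(4.255, 2.103, 2.175)
t=0.010: state=(4.154, 2.299, 2.193)
t=0.015: state=(4.069, 2.489, 2.213)
continuing one RK4 step at a time; state shown every 10 steps (Δt=0.05):
t=0.050: state=(3.796, 3.704, 2.425)
t=0.100: state=(4.102, 5.304, 2.959)
t=0.150: state=(4.919, 6.932, 3.892)
t=0.200: state=(6.063, 8.571, 5.423)
t=0.250: state=(7.359, 9.951, 7.704)
t=0.300: state=(8.546, 10.576, 10.647)
t=0.350: state=(9.260, 9.973, 13.710)
t=0.400: state=(9.185, 8.157, 16.015)
t=0.450: state=(8.282, 5.805, 16.937)
t=0.500: state=(6.849, 3.746, 16.553)
t=0.550: state=(5.313, 2.380, 15.390)
t=0.600: state=(3.989, 1.663, 13.942)
t=0.650: state=(3.003, 1.380, 12.484)
t=0.700: state=(2.350, 1.341, 11.128)
t=0.750: state=(1.970, 1.434, 9.908)
t=0.800: state=(1.794, 1.607, 8.832)
t=0.850: state=(1.769, 1.847, 7.898)
t=0.900: state=(1.864, 2.159, 7.104)
t=0.950: state=(2.062, 2.557, 6.454)
t=1.000: state=(2.360, 3.061, 5.957)
t=1.050: state=(2.766, 3.692, 5.636)
t=1.100: state=(3.290, 4.466, 5.527)
t=1.150: state=(3.944, 5.384, 5.690)
t=1.195: state=(4.643, 6.306, 6.129)
compare at T: x=4.643, y=6.306, z=6.129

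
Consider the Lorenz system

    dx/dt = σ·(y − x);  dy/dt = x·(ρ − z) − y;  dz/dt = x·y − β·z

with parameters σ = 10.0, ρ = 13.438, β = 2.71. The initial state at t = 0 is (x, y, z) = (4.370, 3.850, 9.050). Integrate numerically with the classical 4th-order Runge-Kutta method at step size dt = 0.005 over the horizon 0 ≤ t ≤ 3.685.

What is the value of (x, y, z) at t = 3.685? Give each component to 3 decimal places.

(x, y, z) = (5.753, 6.097, 11.767)

t=0.000: state=(4.370, 3.850, 9.050)
step 1 (dt=0.005): k1=(-5.200, 15.326, -7.701), k2=(-4.687, 15.314, -7.532), k3=(-4.700, 15.318, -7.528), k4=(-4.199, 15.309, -7.357); state += dt/6·(k1+2k2+2k3+k4)
t=0.005: state=(4.347, 3.927, 9.012)
t=0.010: state=(4.328, 4.003, 8.976)
t=0.015: state=(4.314, 4.080, 8.942)
continuing one RK4 step at a time; state shown every 40 steps (Δt=0.2):
t=0.200: state=(5.737, 7.076, 9.488)
t=0.400: state=(7.701, 7.737, 14.175)
t=0.600: state=(5.751, 4.394, 14.530)
t=0.800: state=(4.164, 4.026, 11.299)
t=1.000: state=(4.960, 5.797, 9.933)
t=1.200: state=(6.804, 7.495, 12.200)
t=1.400: state=(6.630, 5.820, 14.441)
t=1.600: state=(4.965, 4.424, 12.672)
t=1.800: state=(4.842, 5.218, 10.830)
t=2.000: state=(6.065, 6.743, 11.450)
t=2.200: state=(6.689, 6.489, 13.572)
t=2.400: state=(5.637, 5.041, 13.293)
t=2.600: state=(5.026, 5.064, 11.677)
t=2.800: state=(5.647, 6.135, 11.389)
t=3.000: state=(6.417, 6.552, 12.775)
t=3.200: state=(6.020, 5.592, 13.339)
t=3.400: state=(5.320, 5.159, 12.297)
t=3.600: state=(5.479, 5.760, 11.625)
t=3.685: state=(5.753, 6.097, 11.767)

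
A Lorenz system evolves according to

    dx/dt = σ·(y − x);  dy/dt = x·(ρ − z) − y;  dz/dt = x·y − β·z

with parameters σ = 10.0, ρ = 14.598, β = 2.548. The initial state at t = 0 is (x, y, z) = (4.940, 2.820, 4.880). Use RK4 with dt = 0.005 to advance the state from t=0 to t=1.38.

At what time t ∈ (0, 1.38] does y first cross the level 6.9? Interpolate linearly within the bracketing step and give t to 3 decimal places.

t=0.000: state=(4.940, 2.820, 4.880)
step 1 (dt=0.005): k1=(-21.200, 45.187, 1.497), k2=(-19.540, 44.541, 1.890), k3=(-19.598, 44.578, 1.891), k4=(-17.991, 43.966, 2.275); state += dt/6·(k1+2k2+2k3+k4)
t=0.005: state=(4.842, 3.043, 4.889)
t=0.010: state=(4.760, 3.260, 4.903)
t=0.015: state=(4.692, 3.472, 4.920)
continuing one RK4 step at a time; state shown every 10 steps (Δt=0.05):
t=0.050: state=(4.552, 4.861, 5.141)
t=0.100: state=(5.076, 6.747, 5.833)
next step: t=0.105: state=(5.162, 6.936, 5.933) — y has crossed 6.9
linear interpolation between t=0.100 (6.74673) and t=0.105 (6.93557) → t≈0.104

t = 0.104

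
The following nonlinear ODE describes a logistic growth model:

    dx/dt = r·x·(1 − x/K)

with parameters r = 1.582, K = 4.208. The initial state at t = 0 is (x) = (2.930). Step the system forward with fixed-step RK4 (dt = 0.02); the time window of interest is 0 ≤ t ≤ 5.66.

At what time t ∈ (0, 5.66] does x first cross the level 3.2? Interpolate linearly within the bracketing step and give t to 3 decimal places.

t = 0.206

t=0.000: state=(2.930)
step 1 (dt=0.02): k1=(1.408), k2=(1.399), k3=(1.399), k4=(1.390); state += dt/6·(k1+2k2+2k3+k4)
t=0.020: state=(2.958)
t=0.040: state=(2.986)
t=0.060: state=(3.013)
continuing one RK4 step at a time; state shown every 10 steps (Δt=0.2):
t=0.200: state=(3.193)
next step: t=0.220: state=(3.217) — x has crossed 3.2
linear interpolation between t=0.200 (3.19303) and t=0.220 (3.21719) → t≈0.206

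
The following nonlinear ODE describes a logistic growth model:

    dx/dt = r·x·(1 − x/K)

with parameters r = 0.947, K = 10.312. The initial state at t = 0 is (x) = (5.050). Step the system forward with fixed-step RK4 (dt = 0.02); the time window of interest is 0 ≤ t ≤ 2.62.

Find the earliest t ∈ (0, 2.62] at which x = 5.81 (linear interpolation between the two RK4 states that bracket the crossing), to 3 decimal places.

t = 0.313

t=0.000: state=(5.050)
step 1 (dt=0.02): k1=(2.440), k2=(2.441), k3=(2.441), k4=(2.441); state += dt/6·(k1+2k2+2k3+k4)
t=0.020: state=(5.099)
t=0.040: state=(5.148)
t=0.060: state=(5.196)
continuing one RK4 step at a time; state shown every 5 steps (Δt=0.1):
t=0.100: state=(5.294)
t=0.200: state=(5.538)
t=0.300: state=(5.779)
next step: t=0.320: state=(5.827) — x has crossed 5.81
linear interpolation between t=0.300 (5.77933) and t=0.320 (5.82739) → t≈0.313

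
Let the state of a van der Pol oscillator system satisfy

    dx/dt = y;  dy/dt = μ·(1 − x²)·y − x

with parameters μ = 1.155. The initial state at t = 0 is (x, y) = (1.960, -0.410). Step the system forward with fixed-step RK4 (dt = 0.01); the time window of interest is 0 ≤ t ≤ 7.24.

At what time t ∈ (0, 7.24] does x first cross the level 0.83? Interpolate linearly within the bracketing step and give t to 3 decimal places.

t=0.000: state=(1.960, -0.410)
step 1 (dt=0.01): k1=(-0.410, -0.614), k2=(-0.413, -0.606), k3=(-0.413, -0.606), k4=(-0.416, -0.598); state += dt/6·(k1+2k2+2k3+k4)
t=0.010: state=(1.956, -0.416)
t=0.020: state=(1.952, -0.422)
t=0.030: state=(1.947, -0.428)
continuing one RK4 step at a time; state shown every 25 steps (Δt=0.25):
t=0.250: state=(1.842, -0.528)
t=0.500: state=(1.698, -0.618)
t=0.750: state=(1.532, -0.713)
t=1.000: state=(1.339, -0.836)
t=1.250: state=(1.110, -1.009)
t=1.490: state=(0.840, -1.258)
next step: t=1.500: state=(0.828, -1.271) — x has crossed 0.83
linear interpolation between t=1.490 (0.84018) and t=1.500 (0.82754) → t≈1.498

t = 1.498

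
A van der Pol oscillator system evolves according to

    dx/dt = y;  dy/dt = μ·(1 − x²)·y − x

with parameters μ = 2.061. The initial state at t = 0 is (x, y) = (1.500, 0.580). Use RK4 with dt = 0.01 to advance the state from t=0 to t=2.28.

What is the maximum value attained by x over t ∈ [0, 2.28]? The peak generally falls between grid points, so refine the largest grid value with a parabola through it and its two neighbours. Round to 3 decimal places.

max x = 1.566

t=0.000: state=(1.500, 0.580)
step 1 (dt=0.01): k1=(0.580, -2.994), k2=(0.565, -2.969), k3=(0.565, -2.969), k4=(0.550, -2.943); state += dt/6·(k1+2k2+2k3+k4)
t=0.010: state=(1.506, 0.550)
t=0.020: state=(1.511, 0.521)
t=0.030: state=(1.516, 0.493)
continuing one RK4 step at a time; state shown every 10 steps (Δt=0.1):
t=0.100: state=(1.544, 0.308)
t=0.200: state=(1.564, 0.095)
t=0.300: state=(1.565, -0.065)
t=0.400: state=(1.552, -0.183)
t=0.500: state=(1.529, -0.272)
t=0.600: state=(1.498, -0.342)
t=0.700: state=(1.461, -0.399)
t=0.800: state=(1.419, -0.449)
t=0.900: state=(1.372, -0.496)
t=1.000: state=(1.320, -0.544)
t=1.100: state=(1.263, -0.595)
t=1.200: state=(1.200, -0.652)
t=1.300: state=(1.132, -0.718)
t=1.400: state=(1.056, -0.796)
t=1.500: state=(0.972, -0.893)
t=1.600: state=(0.877, -1.014)
t=1.700: state=(0.768, -1.168)
t=1.800: state=(0.642, -1.370)
t=1.900: state=(0.492, -1.635)
t=2.000: state=(0.312, -1.986)
t=2.100: state=(0.092, -2.441)
t=2.200: state=(-0.179, -2.991)
t=2.280: state=(-0.437, -3.444)
largest grid value and its neighbours: x(0.250)=1.56621, x(0.260)=1.56623, x(0.270)=1.56609
parabola through these three points peaks at t≈0.256 with x≈1.56624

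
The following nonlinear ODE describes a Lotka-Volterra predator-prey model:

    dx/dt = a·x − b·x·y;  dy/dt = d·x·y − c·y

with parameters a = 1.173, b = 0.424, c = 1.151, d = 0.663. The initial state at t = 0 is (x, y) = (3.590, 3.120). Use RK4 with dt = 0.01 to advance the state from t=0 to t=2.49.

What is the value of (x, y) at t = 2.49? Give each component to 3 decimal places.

t=0.000: state=(3.590, 3.120)
step 1 (dt=0.01): k1=(-0.538, 3.835), k2=(-0.567, 3.853), k3=(-0.567, 3.853), k4=(-0.596, 3.870); state += dt/6·(k1+2k2+2k3+k4)
t=0.010: state=(3.584, 3.159)
t=0.020: state=(3.578, 3.197)
t=0.030: state=(3.571, 3.237)
continuing one RK4 step at a time; state shown every 10 steps (Δt=0.1):
t=0.100: state=(3.507, 3.520)
t=0.200: state=(3.367, 3.941)
t=0.300: state=(3.175, 4.364)
t=0.400: state=(2.941, 4.765)
t=0.500: state=(2.682, 5.117)
t=0.600: state=(2.412, 5.400)
t=0.700: state=(2.147, 5.598)
t=0.800: state=(1.900, 5.705)
t=0.900: state=(1.676, 5.724)
t=1.000: state=(1.480, 5.663)
t=1.100: state=(1.312, 5.536)
t=1.200: state=(1.171, 5.357)
t=1.300: state=(1.054, 5.139)
t=1.400: state=(0.958, 4.896)
t=1.500: state=(0.880, 4.637)
t=1.600: state=(0.818, 4.372)
t=1.700: state=(0.768, 4.107)
t=1.800: state=(0.730, 3.846)
t=1.900: state=(0.701, 3.594)
t=2.000: state=(0.680, 3.353)
t=2.100: state=(0.667, 3.125)
t=2.200: state=(0.660, 2.911)
t=2.300: state=(0.658, 2.710)
t=2.400: state=(0.663, 2.523)
t=2.490: state=(0.671, 2.367)

(x, y) = (0.671, 2.367)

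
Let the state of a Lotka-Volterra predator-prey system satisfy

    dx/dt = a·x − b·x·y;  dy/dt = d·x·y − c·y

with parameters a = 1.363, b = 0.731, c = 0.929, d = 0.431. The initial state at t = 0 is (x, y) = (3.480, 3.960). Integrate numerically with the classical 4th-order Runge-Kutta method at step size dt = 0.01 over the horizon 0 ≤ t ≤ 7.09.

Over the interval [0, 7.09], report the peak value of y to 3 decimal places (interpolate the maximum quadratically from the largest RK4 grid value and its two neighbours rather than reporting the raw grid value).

t=0.000: state=(3.480, 3.960)
step 1 (dt=0.01): k1=(-5.331, 2.261), k2=(-5.318, 2.222), k3=(-5.318, 2.222), k4=(-5.305, 2.182); state += dt/6·(k1+2k2+2k3+k4)
t=0.010: state=(3.427, 3.982)
t=0.020: state=(3.374, 4.004)
t=0.030: state=(3.321, 4.024)
continuing one RK4 step at a time; state shown every 25 steps (Δt=0.25):
t=0.250: state=(2.289, 4.271)
t=0.500: state=(1.485, 4.134)
t=0.750: state=(1.014, 3.741)
t=1.000: state=(0.752, 3.257)
t=1.250: state=(0.609, 2.776)
t=1.500: state=(0.537, 2.340)
t=1.750: state=(0.510, 1.962)
t=2.000: state=(0.517, 1.643)
t=2.250: state=(0.552, 1.380)
t=2.500: state=(0.615, 1.164)
t=2.750: state=(0.711, 0.991)
t=3.000: state=(0.845, 0.854)
t=3.250: state=(1.026, 0.748)
t=3.500: state=(1.268, 0.671)
t=3.750: state=(1.585, 0.620)
t=4.000: state=(1.995, 0.595)
t=4.250: state=(2.516, 0.601)
t=4.500: state=(3.158, 0.646)
t=4.750: state=(3.913, 0.749)
t=5.000: state=(4.721, 0.946)
t=5.250: state=(5.424, 1.298)
t=5.500: state=(5.725, 1.886)
t=5.750: state=(5.297, 2.727)
t=6.000: state=(4.163, 3.615)
t=6.250: state=(2.851, 4.177)
t=6.500: state=(1.843, 4.249)
t=6.750: state=(1.219, 3.960)
t=7.000: state=(0.866, 3.506)
t=7.090: state=(0.781, 3.329)
largest grid value and its neighbours: y(6.400)=4.27438, y(6.410)=4.27480, y(6.420)=4.27452
parabola through these three points peaks at t≈6.411 with y≈4.27480

max y = 4.275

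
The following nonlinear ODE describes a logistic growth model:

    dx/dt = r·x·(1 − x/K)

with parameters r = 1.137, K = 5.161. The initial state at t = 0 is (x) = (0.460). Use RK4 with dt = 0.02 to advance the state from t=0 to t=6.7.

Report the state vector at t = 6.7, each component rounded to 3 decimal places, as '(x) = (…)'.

t=0.000: state=(0.460)
step 1 (dt=0.02): k1=(0.476), k2=(0.481), k3=(0.481), k4=(0.485); state += dt/6·(k1+2k2+2k3+k4)
t=0.020: state=(0.470)
t=0.040: state=(0.479)
t=0.060: state=(0.489)
continuing one RK4 step at a time; state shown every 25 steps (Δt=0.5):
t=0.500: state=(0.760)
t=1.000: state=(1.206)
t=1.500: state=(1.807)
t=2.000: state=(2.516)
t=2.500: state=(3.235)
t=3.000: state=(3.859)
t=3.500: state=(4.333)
t=4.000: state=(4.657)
t=4.500: state=(4.863)
t=5.000: state=(4.988)
t=5.500: state=(5.061)
t=6.000: state=(5.104)
t=6.500: state=(5.129)
t=6.700: state=(5.135)

(x) = (5.135)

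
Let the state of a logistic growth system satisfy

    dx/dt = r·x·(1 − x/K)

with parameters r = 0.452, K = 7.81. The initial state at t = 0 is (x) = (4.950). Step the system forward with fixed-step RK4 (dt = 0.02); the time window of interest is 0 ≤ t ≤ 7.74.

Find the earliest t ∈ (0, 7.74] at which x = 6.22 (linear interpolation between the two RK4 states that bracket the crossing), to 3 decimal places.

t=0.000: state=(4.950)
step 1 (dt=0.02): k1=(0.819), k2=(0.818), k3=(0.818), k4=(0.817); state += dt/6·(k1+2k2+2k3+k4)
t=0.020: state=(4.966)
t=0.040: state=(4.983)
t=0.060: state=(4.999)
continuing one RK4 step at a time; state shown every 25 steps (Δt=0.5):
t=0.500: state=(5.346)
t=1.000: state=(5.710)
t=1.500: state=(6.039)
t=1.800: state=(6.218)
next step: t=1.820: state=(6.229) — x has crossed 6.22
linear interpolation between t=1.800 (6.21763) and t=1.820 (6.22906) → t≈1.804

t = 1.804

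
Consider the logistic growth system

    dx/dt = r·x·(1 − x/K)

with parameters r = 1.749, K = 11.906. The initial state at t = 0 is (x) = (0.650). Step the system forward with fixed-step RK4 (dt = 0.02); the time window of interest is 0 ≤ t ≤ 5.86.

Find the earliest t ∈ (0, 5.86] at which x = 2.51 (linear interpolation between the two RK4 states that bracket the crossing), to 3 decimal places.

t = 0.876

t=0.000: state=(0.650)
step 1 (dt=0.02): k1=(1.075), k2=(1.092), k3=(1.092), k4=(1.109); state += dt/6·(k1+2k2+2k3+k4)
t=0.020: state=(0.672)
t=0.040: state=(0.694)
t=0.060: state=(0.718)
continuing one RK4 step at a time; state shown every 10 steps (Δt=0.2):
t=0.200: state=(0.902)
t=0.400: state=(1.240)
t=0.600: state=(1.686)
t=0.800: state=(2.258)
t=0.860: state=(2.456)
next step: t=0.880: state=(2.525) — x has crossed 2.51
linear interpolation between t=0.860 (2.45588) and t=0.880 (2.52476) → t≈0.876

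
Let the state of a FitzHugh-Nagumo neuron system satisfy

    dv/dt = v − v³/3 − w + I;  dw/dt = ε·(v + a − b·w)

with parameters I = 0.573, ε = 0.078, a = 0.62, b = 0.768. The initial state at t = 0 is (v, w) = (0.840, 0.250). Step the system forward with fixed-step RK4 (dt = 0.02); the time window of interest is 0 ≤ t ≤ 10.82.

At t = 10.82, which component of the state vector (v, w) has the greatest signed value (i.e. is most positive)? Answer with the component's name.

largest component: w

t=0.000: state=(0.840, 0.250)
step 1 (dt=0.02): k1=(0.965, 0.099), k2=(0.967, 0.100), k3=(0.967, 0.100), k4=(0.969, 0.100); state += dt/6·(k1+2k2+2k3+k4)
t=0.020: state=(0.859, 0.252)
t=0.040: state=(0.879, 0.254)
t=0.060: state=(0.898, 0.256)
continuing one RK4 step at a time; state shown every 25 steps (Δt=0.5):
t=0.500: state=(1.308, 0.308)
t=1.000: state=(1.616, 0.380)
t=1.500: state=(1.735, 0.457)
t=2.000: state=(1.755, 0.535)
t=2.500: state=(1.739, 0.610)
t=3.000: state=(1.709, 0.682)
t=3.500: state=(1.676, 0.751)
t=4.000: state=(1.640, 0.816)
t=4.500: state=(1.603, 0.878)
t=5.000: state=(1.565, 0.937)
t=5.500: state=(1.526, 0.992)
t=6.000: state=(1.487, 1.045)
t=6.500: state=(1.446, 1.094)
t=7.000: state=(1.404, 1.140)
t=7.500: state=(1.360, 1.184)
t=8.000: state=(1.314, 1.224)
t=8.500: state=(1.266, 1.261)
t=9.000: state=(1.215, 1.296)
t=9.500: state=(1.160, 1.327)
t=10.000: state=(1.101, 1.355)
t=10.500: state=(1.034, 1.380)
t=10.820: state=(0.987, 1.394)
compare at T: v=0.987, w=1.394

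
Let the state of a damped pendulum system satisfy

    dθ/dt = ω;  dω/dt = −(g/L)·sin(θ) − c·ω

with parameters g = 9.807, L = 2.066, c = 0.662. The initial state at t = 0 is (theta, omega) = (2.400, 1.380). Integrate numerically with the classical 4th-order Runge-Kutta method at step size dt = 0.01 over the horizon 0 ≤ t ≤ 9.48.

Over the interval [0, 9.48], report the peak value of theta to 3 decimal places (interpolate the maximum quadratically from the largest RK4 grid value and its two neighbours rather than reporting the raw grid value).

max theta = 2.696

t=0.000: state=(2.400, 1.380)
step 1 (dt=0.01): k1=(1.380, -4.120), k2=(1.359, -4.082), k3=(1.360, -4.083), k4=(1.339, -4.045); state += dt/6·(k1+2k2+2k3+k4)
t=0.010: state=(2.414, 1.339)
t=0.020: state=(2.427, 1.299)
t=0.030: state=(2.440, 1.260)
continuing one RK4 step at a time; state shown every 50 steps (Δt=0.5):
t=0.500: state=(2.696, -0.024)
t=1.000: state=(2.434, -1.055)
t=1.500: state=(1.561, -2.506)
t=2.000: state=(0.053, -3.102)
t=2.500: state=(-1.063, -1.108)
t=3.000: state=(-1.048, 1.043)
t=3.500: state=(-0.226, 1.939)
t=4.000: state=(0.556, 0.942)
t=4.500: state=(0.636, -0.564)
t=5.000: state=(0.144, -1.188)
t=5.500: state=(-0.338, -0.581)
t=6.000: state=(-0.381, 0.370)
t=6.500: state=(-0.070, 0.728)
t=7.000: state=(0.216, 0.326)
t=7.500: state=(0.226, -0.258)
t=8.000: state=(0.028, -0.445)
t=8.500: state=(-0.140, -0.174)
t=9.000: state=(-0.133, 0.179)
t=9.480: state=(-0.012, 0.272)
largest grid value and its neighbours: theta(0.480)=2.69610, theta(0.490)=2.69616, theta(0.500)=2.69603
parabola through these three points peaks at t≈0.488 with theta≈2.69617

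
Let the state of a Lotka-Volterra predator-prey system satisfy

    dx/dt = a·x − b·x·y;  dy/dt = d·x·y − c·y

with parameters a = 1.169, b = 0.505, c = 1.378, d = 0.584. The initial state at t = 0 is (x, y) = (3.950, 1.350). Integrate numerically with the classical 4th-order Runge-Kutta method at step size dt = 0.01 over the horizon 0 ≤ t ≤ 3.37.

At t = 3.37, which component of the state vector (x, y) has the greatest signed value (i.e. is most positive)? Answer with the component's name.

largest component: y

t=0.000: state=(3.950, 1.350)
step 1 (dt=0.01): k1=(1.925, 1.254), k2=(1.917, 1.267), k3=(1.917, 1.267), k4=(1.909, 1.281); state += dt/6·(k1+2k2+2k3+k4)
t=0.010: state=(3.969, 1.363)
t=0.020: state=(3.988, 1.376)
t=0.030: state=(4.007, 1.389)
continuing one RK4 step at a time; state shown every 20 steps (Δt=0.2):
t=0.200: state=(4.291, 1.660)
t=0.400: state=(4.488, 2.108)
t=0.600: state=(4.452, 2.704)
t=0.800: state=(4.134, 3.399)
t=1.000: state=(3.581, 4.055)
t=1.200: state=(2.930, 4.503)
t=1.400: state=(2.326, 4.642)
t=1.600: state=(1.849, 4.490)
t=1.800: state=(1.509, 4.142)
t=2.000: state=(1.282, 3.697)
t=2.200: state=(1.142, 3.231)
t=2.400: state=(1.065, 2.789)
t=2.600: state=(1.036, 2.392)
t=2.800: state=(1.046, 2.050)
t=3.000: state=(1.091, 1.763)
t=3.200: state=(1.168, 1.526)
t=3.370: state=(1.259, 1.362)
compare at T: x=1.259, y=1.362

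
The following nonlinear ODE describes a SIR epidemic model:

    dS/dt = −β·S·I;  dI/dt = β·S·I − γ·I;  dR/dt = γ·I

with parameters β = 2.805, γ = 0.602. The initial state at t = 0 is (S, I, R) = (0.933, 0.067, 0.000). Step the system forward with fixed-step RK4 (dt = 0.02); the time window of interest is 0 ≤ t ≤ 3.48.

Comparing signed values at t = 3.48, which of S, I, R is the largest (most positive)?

largest component: R

t=0.000: state=(0.933, 0.067, 0.000)
step 1 (dt=0.02): k1=(-0.175, 0.135, 0.040), k2=(-0.179, 0.137, 0.041), k3=(-0.179, 0.137, 0.041), k4=(-0.182, 0.140, 0.042); state += dt/6·(k1+2k2+2k3+k4)
t=0.020: state=(0.929, 0.070, 0.001)
t=0.040: state=(0.926, 0.073, 0.002)
t=0.060: state=(0.922, 0.076, 0.003)
continuing one RK4 step at a time; state shown every 10 steps (Δt=0.2):
t=0.200: state=(0.891, 0.099, 0.010)
t=0.400: state=(0.833, 0.143, 0.024)
t=0.600: state=(0.758, 0.198, 0.045)
t=0.800: state=(0.666, 0.262, 0.072)
t=1.000: state=(0.565, 0.328, 0.108)
t=1.200: state=(0.462, 0.387, 0.151)
t=1.400: state=(0.367, 0.433, 0.200)
t=1.600: state=(0.285, 0.460, 0.254)
t=1.800: state=(0.219, 0.470, 0.311)
t=2.000: state=(0.169, 0.464, 0.367)
t=2.200: state=(0.131, 0.447, 0.422)
t=2.400: state=(0.102, 0.423, 0.474)
t=2.600: state=(0.081, 0.395, 0.524)
t=2.800: state=(0.066, 0.365, 0.569)
t=3.000: state=(0.054, 0.334, 0.612)
t=3.200: state=(0.045, 0.305, 0.650)
t=3.400: state=(0.038, 0.277, 0.685)
t=3.480: state=(0.036, 0.266, 0.698)
compare at T: S=0.036, I=0.266, R=0.698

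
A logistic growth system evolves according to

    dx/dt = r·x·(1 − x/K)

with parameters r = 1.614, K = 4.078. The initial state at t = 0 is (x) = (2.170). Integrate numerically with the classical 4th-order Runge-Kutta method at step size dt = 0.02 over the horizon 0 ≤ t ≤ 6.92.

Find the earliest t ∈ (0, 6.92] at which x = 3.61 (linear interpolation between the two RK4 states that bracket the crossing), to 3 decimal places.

t = 1.186

t=0.000: state=(2.170)
step 1 (dt=0.02): k1=(1.639), k2=(1.637), k3=(1.637), k4=(1.635); state += dt/6·(k1+2k2+2k3+k4)
t=0.020: state=(2.203)
t=0.040: state=(2.235)
t=0.060: state=(2.268)
continuing one RK4 step at a time; state shown every 25 steps (Δt=0.5):
t=0.500: state=(2.929)
t=1.000: state=(3.470)
t=1.180: state=(3.606)
next step: t=1.200: state=(3.619) — x has crossed 3.61
linear interpolation between t=1.180 (3.60592) and t=1.200 (3.61923) → t≈1.186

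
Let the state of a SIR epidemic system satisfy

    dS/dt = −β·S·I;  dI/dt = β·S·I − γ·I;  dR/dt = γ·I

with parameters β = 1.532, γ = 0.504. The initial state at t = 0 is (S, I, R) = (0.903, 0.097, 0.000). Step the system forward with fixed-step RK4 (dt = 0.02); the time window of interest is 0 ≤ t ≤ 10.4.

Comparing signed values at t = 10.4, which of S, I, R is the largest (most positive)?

t=0.000: state=(0.903, 0.097, 0.000)
step 1 (dt=0.02): k1=(-0.134, 0.085, 0.049), k2=(-0.135, 0.086, 0.049), k3=(-0.135, 0.086, 0.049), k4=(-0.136, 0.086, 0.050); state += dt/6·(k1+2k2+2k3+k4)
t=0.020: state=(0.900, 0.099, 0.001)
t=0.040: state=(0.898, 0.100, 0.002)
t=0.060: state=(0.895, 0.102, 0.003)
continuing one RK4 step at a time; state shown every 25 steps (Δt=0.5):
t=0.500: state=(0.823, 0.146, 0.030)
t=1.000: state=(0.720, 0.206, 0.075)
t=1.500: state=(0.601, 0.265, 0.134)
t=2.000: state=(0.481, 0.312, 0.207)
t=2.500: state=(0.375, 0.336, 0.289)
t=3.000: state=(0.289, 0.336, 0.374)
t=3.500: state=(0.225, 0.318, 0.457)
t=4.000: state=(0.178, 0.288, 0.534)
t=4.500: state=(0.145, 0.253, 0.602)
t=5.000: state=(0.121, 0.218, 0.661)
t=5.500: state=(0.104, 0.184, 0.712)
t=6.000: state=(0.091, 0.154, 0.754)
t=6.500: state=(0.082, 0.128, 0.790)
t=7.000: state=(0.075, 0.106, 0.819)
t=7.500: state=(0.070, 0.087, 0.844)
t=8.000: state=(0.065, 0.071, 0.863)
t=8.500: state=(0.062, 0.058, 0.880)
t=9.000: state=(0.060, 0.047, 0.893)
t=9.500: state=(0.058, 0.038, 0.904)
t=10.000: state=(0.056, 0.031, 0.912)
t=10.400: state=(0.055, 0.026, 0.918)
compare at T: S=0.055, I=0.026, R=0.918

largest component: R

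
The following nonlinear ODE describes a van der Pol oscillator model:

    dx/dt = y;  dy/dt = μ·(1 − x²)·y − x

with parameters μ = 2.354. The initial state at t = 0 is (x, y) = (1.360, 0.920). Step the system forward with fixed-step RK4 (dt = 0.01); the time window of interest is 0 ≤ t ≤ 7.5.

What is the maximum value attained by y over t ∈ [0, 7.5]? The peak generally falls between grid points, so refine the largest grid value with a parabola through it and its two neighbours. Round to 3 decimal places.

t=0.000: state=(1.360, 0.920)
step 1 (dt=0.01): k1=(0.920, -3.200), k2=(0.904, -3.199), k3=(0.904, -3.199), k4=(0.888, -3.197); state += dt/6·(k1+2k2+2k3+k4)
t=0.010: state=(1.369, 0.888)
t=0.020: state=(1.378, 0.856)
t=0.030: state=(1.386, 0.824)
continuing one RK4 step at a time; state shown every 25 steps (Δt=0.25):
t=0.250: state=(1.497, 0.223)
t=0.500: state=(1.499, -0.160)
t=0.750: state=(1.433, -0.349)
t=1.000: state=(1.330, -0.474)
t=1.250: state=(1.196, -0.602)
t=1.500: state=(1.024, -0.785)
t=1.750: state=(0.792, -1.108)
t=2.000: state=(0.443, -1.764)
t=2.250: state=(-0.151, -3.136)
t=2.500: state=(-1.118, -4.166)
t=2.750: state=(-1.868, -1.525)
t=3.000: state=(-2.019, -0.044)
t=3.250: state=(-1.987, 0.228)
t=3.500: state=(-1.921, 0.283)
t=3.750: state=(-1.847, 0.309)
t=4.000: state=(-1.767, 0.333)
t=4.250: state=(-1.680, 0.362)
t=4.500: state=(-1.585, 0.398)
t=4.750: state=(-1.480, 0.447)
t=5.000: state=(-1.360, 0.515)
t=5.250: state=(-1.220, 0.618)
t=5.500: state=(-1.046, 0.785)
t=5.750: state=(-0.816, 1.089)
t=6.000: state=(-0.475, 1.714)
t=6.250: state=(0.100, 3.037)
t=6.500: state=(1.054, 4.227)
t=6.750: state=(1.846, 1.699)
t=7.000: state=(2.020, 0.081)
t=7.250: state=(1.992, -0.221)
t=7.500: state=(1.928, -0.281)
largest grid value and its neighbours: y(6.470)=4.25143, y(6.480)=4.25211, y(6.490)=4.24412
parabola through these three points peaks at t≈6.476 with y≈4.25288

max y = 4.253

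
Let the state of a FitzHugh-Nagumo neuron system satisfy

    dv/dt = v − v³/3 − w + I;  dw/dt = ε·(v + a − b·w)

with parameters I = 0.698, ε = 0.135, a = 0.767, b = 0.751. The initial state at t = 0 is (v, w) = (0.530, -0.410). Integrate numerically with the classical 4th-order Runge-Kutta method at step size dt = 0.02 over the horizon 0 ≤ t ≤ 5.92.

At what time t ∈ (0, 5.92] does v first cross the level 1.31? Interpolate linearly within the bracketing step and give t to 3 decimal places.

t = 0.469

t=0.000: state=(0.530, -0.410)
step 1 (dt=0.02): k1=(1.588, 0.217), k2=(1.597, 0.219), k3=(1.598, 0.219), k4=(1.606, 0.221); state += dt/6·(k1+2k2+2k3+k4)
t=0.020: state=(0.562, -0.406)
t=0.040: state=(0.594, -0.401)
t=0.060: state=(0.627, -0.397)
continuing one RK4 step at a time; state shown every 10 steps (Δt=0.2):
t=0.200: state=(0.862, -0.363)
t=0.400: state=(1.200, -0.307)
t=0.460: state=(1.296, -0.289)
next step: t=0.480: state=(1.327, -0.283) — v has crossed 1.31
linear interpolation between t=0.460 (1.29584) and t=0.480 (1.32671) → t≈0.469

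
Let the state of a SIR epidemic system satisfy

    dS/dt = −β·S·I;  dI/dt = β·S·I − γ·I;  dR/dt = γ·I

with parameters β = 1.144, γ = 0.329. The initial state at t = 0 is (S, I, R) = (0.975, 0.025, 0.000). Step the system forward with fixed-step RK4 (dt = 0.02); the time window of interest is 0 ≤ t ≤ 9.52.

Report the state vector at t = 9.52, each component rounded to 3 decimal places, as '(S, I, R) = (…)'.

(S, I, R) = (0.079, 0.199, 0.722)

t=0.000: state=(0.975, 0.025, 0.000)
step 1 (dt=0.02): k1=(-0.028, 0.020, 0.008), k2=(-0.028, 0.020, 0.008), k3=(-0.028, 0.020, 0.008), k4=(-0.028, 0.020, 0.008); state += dt/6·(k1+2k2+2k3+k4)
t=0.020: state=(0.974, 0.025, 0.000)
t=0.040: state=(0.974, 0.026, 0.000)
t=0.060: state=(0.973, 0.026, 0.001)
continuing one RK4 step at a time; state shown every 25 steps (Δt=0.5):
t=0.500: state=(0.958, 0.037, 0.005)
t=1.000: state=(0.934, 0.054, 0.012)
t=1.500: state=(0.900, 0.077, 0.023)
t=2.000: state=(0.854, 0.108, 0.038)
t=2.500: state=(0.794, 0.147, 0.059)
t=3.000: state=(0.721, 0.192, 0.087)
t=3.500: state=(0.637, 0.241, 0.123)
t=4.000: state=(0.548, 0.287, 0.166)
t=4.500: state=(0.460, 0.324, 0.216)
t=5.000: state=(0.379, 0.349, 0.272)
t=5.500: state=(0.309, 0.361, 0.330)
t=6.000: state=(0.251, 0.359, 0.390)
t=6.500: state=(0.205, 0.347, 0.448)
t=7.000: state=(0.169, 0.327, 0.503)
t=7.500: state=(0.141, 0.303, 0.555)
t=8.000: state=(0.120, 0.277, 0.603)
t=8.500: state=(0.103, 0.251, 0.647)
t=9.000: state=(0.090, 0.225, 0.686)
t=9.500: state=(0.080, 0.200, 0.720)
t=9.520: state=(0.079, 0.199, 0.722)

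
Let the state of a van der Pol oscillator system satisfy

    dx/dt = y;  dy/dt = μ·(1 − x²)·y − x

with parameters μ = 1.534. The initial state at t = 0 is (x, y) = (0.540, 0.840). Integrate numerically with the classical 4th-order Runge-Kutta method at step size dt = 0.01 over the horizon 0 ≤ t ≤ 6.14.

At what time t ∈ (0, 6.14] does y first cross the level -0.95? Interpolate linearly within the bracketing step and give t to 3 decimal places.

t = 2.000

t=0.000: state=(0.540, 0.840)
step 1 (dt=0.01): k1=(0.840, 0.373), k2=(0.842, 0.365), k3=(0.842, 0.365), k4=(0.844, 0.357); state += dt/6·(k1+2k2+2k3+k4)
t=0.010: state=(0.548, 0.844)
t=0.020: state=(0.557, 0.847)
t=0.030: state=(0.565, 0.850)
continuing one RK4 step at a time; state shown every 20 steps (Δt=0.2):
t=0.200: state=(0.713, 0.875)
t=0.400: state=(0.883, 0.810)
t=0.600: state=(1.030, 0.637)
t=0.800: state=(1.133, 0.392)
t=1.000: state=(1.186, 0.132)
t=1.200: state=(1.187, -0.107)
t=1.400: state=(1.145, -0.318)
t=1.600: state=(1.062, -0.511)
t=1.800: state=(0.940, -0.711)
t=1.990: state=(0.784, -0.937)
next step: t=2.000: state=(0.774, -0.950) — y has crossed -0.95
linear interpolation between t=1.990 (-0.93685) and t=2.000 (-0.95033) → t≈2.000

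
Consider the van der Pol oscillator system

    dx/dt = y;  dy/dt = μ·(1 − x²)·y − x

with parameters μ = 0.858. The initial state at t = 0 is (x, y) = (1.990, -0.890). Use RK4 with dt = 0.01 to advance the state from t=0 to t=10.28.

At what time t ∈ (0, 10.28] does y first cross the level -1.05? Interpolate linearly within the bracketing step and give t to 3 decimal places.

t = 0.689

t=0.000: state=(1.990, -0.890)
step 1 (dt=0.01): k1=(-0.890, 0.270), k2=(-0.889, 0.258), k3=(-0.889, 0.258), k4=(-0.887, 0.246); state += dt/6·(k1+2k2+2k3+k4)
t=0.010: state=(1.981, -0.887)
t=0.020: state=(1.972, -0.885)
t=0.030: state=(1.963, -0.883)
continuing one RK4 step at a time; state shown every 50 steps (Δt=0.5):
t=0.500: state=(1.542, -0.954)
t=0.680: state=(1.363, -1.045)
next step: t=0.690: state=(1.353, -1.051) — y has crossed -1.05
linear interpolation between t=0.680 (-1.04464) and t=0.690 (-1.05063) → t≈0.689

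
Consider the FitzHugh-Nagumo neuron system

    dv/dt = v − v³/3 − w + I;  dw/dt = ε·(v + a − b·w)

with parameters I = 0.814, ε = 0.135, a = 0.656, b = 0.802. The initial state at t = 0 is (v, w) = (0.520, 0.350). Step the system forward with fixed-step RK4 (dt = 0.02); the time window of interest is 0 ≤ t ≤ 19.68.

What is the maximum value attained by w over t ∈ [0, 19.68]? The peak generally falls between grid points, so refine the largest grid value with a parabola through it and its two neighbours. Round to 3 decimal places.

max w = 1.689

t=0.000: state=(0.520, 0.350)
step 1 (dt=0.02): k1=(0.937, 0.121), k2=(0.943, 0.122), k3=(0.943, 0.122), k4=(0.948, 0.123); state += dt/6·(k1+2k2+2k3+k4)
t=0.020: state=(0.539, 0.352)
t=0.040: state=(0.558, 0.355)
t=0.060: state=(0.577, 0.357)
continuing one RK4 step at a time; state shown every 50 steps (Δt=1):
t=1.000: state=(1.485, 0.530)
t=2.000: state=(1.749, 0.774)
t=3.000: state=(1.686, 0.999)
t=4.000: state=(1.580, 1.190)
t=5.000: state=(1.466, 1.346)
t=6.000: state=(1.346, 1.472)
t=7.000: state=(1.215, 1.569)
t=8.000: state=(1.067, 1.638)
t=9.000: state=(0.884, 1.679)
t=10.000: state=(0.622, 1.688)
t=11.000: state=(0.143, 1.651)
t=12.000: state=(-0.921, 1.522)
t=13.000: state=(-1.814, 1.261)
t=14.000: state=(-1.843, 0.978)
t=15.000: state=(-1.744, 0.732)
t=16.000: state=(-1.635, 0.524)
t=17.000: state=(-1.522, 0.353)
t=18.000: state=(-1.405, 0.213)
t=19.000: state=(-1.280, 0.104)
t=19.680: state=(-1.189, 0.045)
largest grid value and its neighbours: w(9.740)=1.68892, w(9.760)=1.68892, w(9.780)=1.68891
parabola through these three points peaks at t≈9.753 with w≈1.68892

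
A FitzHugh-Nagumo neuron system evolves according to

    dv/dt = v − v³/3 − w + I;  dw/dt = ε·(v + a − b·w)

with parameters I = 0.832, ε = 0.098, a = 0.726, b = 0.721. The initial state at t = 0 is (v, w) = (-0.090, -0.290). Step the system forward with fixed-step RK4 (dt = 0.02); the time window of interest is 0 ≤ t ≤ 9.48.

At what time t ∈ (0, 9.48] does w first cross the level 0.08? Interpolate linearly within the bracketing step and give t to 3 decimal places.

t = 1.901

t=0.000: state=(-0.090, -0.290)
step 1 (dt=0.02): k1=(1.032, 0.083), k2=(1.042, 0.084), k3=(1.042, 0.084), k4=(1.051, 0.085); state += dt/6·(k1+2k2+2k3+k4)
t=0.020: state=(-0.069, -0.288)
t=0.040: state=(-0.048, -0.287)
t=0.060: state=(-0.026, -0.285)
continuing one RK4 step at a time; state shown every 25 steps (Δt=0.5):
t=0.500: state=(0.559, -0.235)
t=1.000: state=(1.376, -0.145)
t=1.500: state=(1.878, -0.024)
t=1.900: state=(1.992, 0.080)
next step: t=1.920: state=(1.994, 0.085) — w has crossed 0.08
linear interpolation between t=1.900 (0.07968) and t=1.920 (0.08489) → t≈1.901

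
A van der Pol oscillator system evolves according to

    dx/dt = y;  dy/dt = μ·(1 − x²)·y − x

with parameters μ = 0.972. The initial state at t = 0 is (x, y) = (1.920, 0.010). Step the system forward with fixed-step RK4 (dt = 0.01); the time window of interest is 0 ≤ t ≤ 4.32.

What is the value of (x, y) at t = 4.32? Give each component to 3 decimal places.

(x, y) = (-1.423, 0.850)

t=0.000: state=(1.920, 0.010)
step 1 (dt=0.01): k1=(0.010, -1.946), k2=(0.000, -1.921), k3=(0.000, -1.921), k4=(-0.009, -1.896); state += dt/6·(k1+2k2+2k3+k4)
t=0.010: state=(1.920, -0.009)
t=0.020: state=(1.920, -0.028)
t=0.030: state=(1.919, -0.046)
continuing one RK4 step at a time; state shown every 20 steps (Δt=0.2):
t=0.200: state=(1.889, -0.293)
t=0.400: state=(1.811, -0.479)
t=0.600: state=(1.701, -0.609)
t=0.800: state=(1.568, -0.720)
t=1.000: state=(1.413, -0.834)
t=1.200: state=(1.234, -0.967)
t=1.400: state=(1.024, -1.137)
t=1.600: state=(0.775, -1.363)
t=1.800: state=(0.474, -1.665)
t=2.000: state=(0.103, -2.050)
t=2.200: state=(-0.348, -2.451)
t=2.400: state=(-0.863, -2.637)
t=2.600: state=(-1.366, -2.285)
t=2.800: state=(-1.743, -1.447)
t=3.000: state=(-1.945, -0.604)
t=3.200: state=(-2.004, -0.040)
t=3.400: state=(-1.977, 0.281)
t=3.600: state=(-1.901, 0.465)
t=3.800: state=(-1.795, 0.587)
t=4.000: state=(-1.668, 0.686)
t=4.200: state=(-1.521, 0.785)
t=4.320: state=(-1.423, 0.850)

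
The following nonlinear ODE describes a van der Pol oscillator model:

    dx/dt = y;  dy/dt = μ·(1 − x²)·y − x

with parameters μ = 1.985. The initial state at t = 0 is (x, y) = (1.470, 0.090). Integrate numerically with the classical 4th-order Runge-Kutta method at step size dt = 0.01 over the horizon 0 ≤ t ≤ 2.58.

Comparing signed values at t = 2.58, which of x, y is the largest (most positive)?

largest component: y

t=0.000: state=(1.470, 0.090)
step 1 (dt=0.01): k1=(0.090, -1.677), k2=(0.082, -1.659), k3=(0.082, -1.659), k4=(0.073, -1.640); state += dt/6·(k1+2k2+2k3+k4)
t=0.010: state=(1.471, 0.073)
t=0.020: state=(1.471, 0.057)
t=0.030: state=(1.472, 0.041)
continuing one RK4 step at a time; state shown every 10 steps (Δt=0.1):
t=0.100: state=(1.471, -0.060)
t=0.200: state=(1.459, -0.179)
t=0.300: state=(1.436, -0.274)
t=0.400: state=(1.405, -0.353)
t=0.500: state=(1.366, -0.421)
t=0.600: state=(1.321, -0.483)
t=0.700: state=(1.270, -0.543)
t=0.800: state=(1.212, -0.606)
t=0.900: state=(1.148, -0.674)
t=1.000: state=(1.077, -0.752)
t=1.100: state=(0.997, -0.843)
t=1.200: state=(0.908, -0.955)
t=1.300: state=(0.805, -1.095)
t=1.400: state=(0.687, -1.273)
t=1.500: state=(0.549, -1.504)
t=1.600: state=(0.384, -1.807)
t=1.700: state=(0.185, -2.198)
t=1.800: state=(-0.059, -2.683)
t=1.900: state=(-0.354, -3.220)
t=2.000: state=(-0.699, -3.657)
t=2.100: state=(-1.073, -3.719)
t=2.200: state=(-1.423, -3.198)
t=2.300: state=(-1.698, -2.256)
t=2.400: state=(-1.875, -1.307)
t=2.500: state=(-1.968, -0.614)
t=2.580: state=(-2.002, -0.258)
compare at T: x=-2.002, y=-0.258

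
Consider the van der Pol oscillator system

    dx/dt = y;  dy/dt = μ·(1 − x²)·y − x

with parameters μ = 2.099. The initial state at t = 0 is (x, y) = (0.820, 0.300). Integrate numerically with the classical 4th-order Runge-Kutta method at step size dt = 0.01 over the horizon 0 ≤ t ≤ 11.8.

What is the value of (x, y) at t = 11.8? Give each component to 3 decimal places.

t=0.000: state=(0.820, 0.300)
step 1 (dt=0.01): k1=(0.300, -0.614), k2=(0.297, -0.619), k3=(0.297, -0.619), k4=(0.294, -0.624); state += dt/6·(k1+2k2+2k3+k4)
t=0.010: state=(0.823, 0.294)
t=0.020: state=(0.826, 0.288)
t=0.030: state=(0.829, 0.281)
continuing one RK4 step at a time; state shown every 50 steps (Δt=0.5):
t=0.500: state=(0.876, -0.099)
t=1.000: state=(0.700, -0.644)
t=1.500: state=(0.134, -1.826)
t=2.000: state=(-1.272, -3.085)
t=2.500: state=(-1.925, -0.036)
t=3.000: state=(-1.816, 0.333)
t=3.500: state=(-1.628, 0.418)
t=4.000: state=(-1.392, 0.539)
t=4.500: state=(-1.066, 0.804)
t=5.000: state=(-0.499, 1.642)
t=5.500: state=(0.891, 3.933)
t=6.000: state=(2.006, 0.305)
t=6.500: state=(1.941, -0.297)
t=7.000: state=(1.774, -0.366)
t=7.500: state=(1.573, -0.444)
t=8.000: state=(1.320, -0.586)
t=8.500: state=(0.955, -0.929)
t=9.000: state=(0.260, -2.118)
t=9.500: state=(-1.378, -3.473)
t=10.000: state=(-2.020, 0.042)
t=10.500: state=(-1.901, 0.319)
t=11.000: state=(-1.726, 0.383)
t=11.500: state=(-1.514, 0.472)
t=11.800: state=(-1.361, 0.559)

(x, y) = (-1.361, 0.559)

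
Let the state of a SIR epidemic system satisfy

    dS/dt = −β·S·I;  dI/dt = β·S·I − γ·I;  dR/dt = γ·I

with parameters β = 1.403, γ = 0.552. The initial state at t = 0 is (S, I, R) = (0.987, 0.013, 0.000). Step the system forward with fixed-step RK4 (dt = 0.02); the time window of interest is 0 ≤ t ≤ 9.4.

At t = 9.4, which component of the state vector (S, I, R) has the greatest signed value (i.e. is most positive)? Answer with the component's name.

largest component: R

t=0.000: state=(0.987, 0.013, 0.000)
step 1 (dt=0.02): k1=(-0.018, 0.011, 0.007), k2=(-0.018, 0.011, 0.007), k3=(-0.018, 0.011, 0.007), k4=(-0.018, 0.011, 0.007); state += dt/6·(k1+2k2+2k3+k4)
t=0.020: state=(0.987, 0.013, 0.000)
t=0.040: state=(0.986, 0.013, 0.000)
t=0.060: state=(0.986, 0.014, 0.000)
continuing one RK4 step at a time; state shown every 25 steps (Δt=0.5):
t=0.500: state=(0.976, 0.020, 0.004)
t=1.000: state=(0.959, 0.029, 0.011)
t=1.500: state=(0.936, 0.043, 0.021)
t=2.000: state=(0.902, 0.063, 0.036)
t=2.500: state=(0.855, 0.088, 0.056)
t=3.000: state=(0.796, 0.120, 0.085)
t=3.500: state=(0.723, 0.155, 0.123)
t=4.000: state=(0.640, 0.189, 0.170)
t=4.500: state=(0.555, 0.219, 0.227)
t=5.000: state=(0.472, 0.238, 0.290)
t=5.500: state=(0.399, 0.245, 0.357)
t=6.000: state=(0.336, 0.240, 0.424)
t=6.500: state=(0.285, 0.226, 0.488)
t=7.000: state=(0.245, 0.207, 0.548)
t=7.500: state=(0.214, 0.184, 0.602)
t=8.000: state=(0.189, 0.161, 0.650)
t=8.500: state=(0.170, 0.138, 0.691)
t=9.000: state=(0.156, 0.118, 0.726)
t=9.400: state=(0.146, 0.103, 0.751)
compare at T: S=0.146, I=0.103, R=0.751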